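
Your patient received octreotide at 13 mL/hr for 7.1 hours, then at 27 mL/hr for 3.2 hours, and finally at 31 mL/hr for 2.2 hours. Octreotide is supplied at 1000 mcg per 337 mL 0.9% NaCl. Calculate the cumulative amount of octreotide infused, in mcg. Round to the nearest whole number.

733 mcg

Concentration = 1000 mcg ÷ 337 mL = 2.967359 mcg/mL
Stage 1: 13 mL/hr × 7.1 hr = 92.3 mL → 92.3 mL × 2.967359 mcg/mL = 273.8872 mcg
Stage 2: 27 mL/hr × 3.2 hr = 86.4 mL → 86.4 mL × 2.967359 mcg/mL = 256.3798 mcg
Stage 3: 31 mL/hr × 2.2 hr = 68.2 mL → 68.2 mL × 2.967359 mcg/mL = 202.3739 mcg
Total = 273.8872 + 256.3798 + 202.3739 = 732.6409 mcg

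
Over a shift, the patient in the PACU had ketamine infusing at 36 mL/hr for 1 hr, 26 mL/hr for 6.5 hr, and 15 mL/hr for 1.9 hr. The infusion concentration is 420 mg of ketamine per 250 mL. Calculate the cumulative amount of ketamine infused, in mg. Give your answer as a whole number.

Concentration = 420 mg ÷ 250 mL = 1.68 mg/mL
Stage 1: 36 mL/hr × 1 hr = 36 mL → 36 mL × 1.68 mg/mL = 60.48 mg
Stage 2: 26 mL/hr × 6.5 hr = 169 mL → 169 mL × 1.68 mg/mL = 283.92 mg
Stage 3: 15 mL/hr × 1.9 hr = 28.5 mL → 28.5 mL × 1.68 mg/mL = 47.88 mg
Total = 60.48 + 283.92 + 47.88 = 392.28 mg

392 mg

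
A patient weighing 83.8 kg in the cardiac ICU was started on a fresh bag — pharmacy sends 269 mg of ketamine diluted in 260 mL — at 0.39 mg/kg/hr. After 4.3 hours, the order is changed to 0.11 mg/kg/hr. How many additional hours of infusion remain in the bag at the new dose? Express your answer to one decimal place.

Initial rate:
Dose = 0.39 mg/kg/hr × 83.8 kg = 32.682 mg/hr
Concentration = 269 mg ÷ 260 mL = 1.034615 mg/mL
Rate = 32.682 mg/hr ÷ 1.034615 mg/mL = 31.58855 mL/hr
Volume infused so far = 31.58855 mL/hr × 4.3 hr = 135.8308 mL
Volume remaining = 260 − 135.8308 = 124.1692 mL
New rate:
Dose = 0.11 mg/kg/hr × 83.8 kg = 9.218 mg/hr
Rate = 9.218 mg/hr ÷ 1.034615 mg/mL = 8.909591 mL/hr
Time remaining = 124.1692 mL ÷ 8.909591 mL/hr = 13.93658 hr

13.9 hours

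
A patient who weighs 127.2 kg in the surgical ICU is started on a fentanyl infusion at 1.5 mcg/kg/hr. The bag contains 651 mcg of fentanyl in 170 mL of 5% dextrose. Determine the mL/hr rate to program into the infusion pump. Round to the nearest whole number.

Dose = 1.5 mcg/kg/hr × 127.2 kg = 190.8 mcg/hr
Concentration = 651 mcg ÷ 170 mL = 3.829412 mcg/mL
Rate = 190.8 mcg/hr ÷ 3.829412 mcg/mL = 49.82488 mL/hr

50 mL/hr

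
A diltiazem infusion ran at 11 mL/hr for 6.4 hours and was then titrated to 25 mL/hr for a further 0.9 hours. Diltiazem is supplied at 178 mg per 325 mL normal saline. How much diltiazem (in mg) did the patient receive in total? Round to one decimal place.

Concentration = 178 mg ÷ 325 mL = 0.5476923 mg/mL
Stage 1: 11 mL/hr × 6.4 hr = 70.4 mL → 70.4 mL × 0.5476923 mg/mL = 38.55754 mg
Stage 2: 25 mL/hr × 0.9 hr = 22.5 mL → 22.5 mL × 0.5476923 mg/mL = 12.32308 mg
Total = 38.55754 + 12.32308 = 50.88062 mg

50.9 mg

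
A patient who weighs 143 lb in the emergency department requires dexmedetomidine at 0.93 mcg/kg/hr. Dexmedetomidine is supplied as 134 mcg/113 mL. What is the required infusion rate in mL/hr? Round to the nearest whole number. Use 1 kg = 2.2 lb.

51 mL/hr

Weight = 143 lb ÷ 2.2 lb/kg = 65 kg
Dose = 0.93 mcg/kg/hr × 65 kg = 60.45 mcg/hr
Concentration = 134 mcg ÷ 113 mL = 1.185841 mcg/mL
Rate = 60.45 mcg/hr ÷ 1.185841 mcg/mL = 50.97649 mL/hr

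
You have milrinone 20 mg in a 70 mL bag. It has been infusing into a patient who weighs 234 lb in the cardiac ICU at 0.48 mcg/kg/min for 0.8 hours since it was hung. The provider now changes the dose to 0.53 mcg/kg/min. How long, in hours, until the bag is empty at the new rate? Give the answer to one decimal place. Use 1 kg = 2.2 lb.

5.2 hours

Initial rate:
Weight = 234 lb ÷ 2.2 lb/kg = 106.3636 kg
Dose = 0.48 mcg/kg/min × 106.3636 kg = 51.05455 mcg/min
51.05455 mcg/min × 60 min/hr = 3063.273 mcg/hr
Concentration = 20 mg ÷ 70 mL = 0.2857143 mg/mL = 285.7143 mcg/mL
Rate = 3063.273 mcg/hr ÷ 285.7143 mcg/mL = 10.72145 mL/hr
Volume infused so far = 10.72145 mL/hr × 0.8 hr = 8.577164 mL
Volume remaining = 70 − 8.577164 = 61.42284 mL
New rate:
Dose = 0.53 mcg/kg/min × 106.3636 kg = 56.37273 mcg/min
56.37273 mcg/min × 60 min/hr = 3382.364 mcg/hr
Rate = 3382.364 mcg/hr ÷ 285.7143 mcg/mL = 11.83827 mL/hr
Time remaining = 61.42284 mL ÷ 11.83827 mL/hr = 5.188496 hr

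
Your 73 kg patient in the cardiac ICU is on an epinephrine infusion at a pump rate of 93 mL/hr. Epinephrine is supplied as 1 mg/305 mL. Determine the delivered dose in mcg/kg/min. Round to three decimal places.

0.070 mcg/kg/min

Concentration = 1 mg ÷ 305 mL = 0.003278689 mg/mL = 3.278689 mcg/mL
Drug rate = 93 mL/hr × 3.278689 mcg/mL = 304.918 mcg/hr
304.918 mcg/hr ÷ 60 min/hr = 5.081967 mcg/min
5.081967 mcg/min ÷ 73 kg = 0.06961599 mcg/kg/min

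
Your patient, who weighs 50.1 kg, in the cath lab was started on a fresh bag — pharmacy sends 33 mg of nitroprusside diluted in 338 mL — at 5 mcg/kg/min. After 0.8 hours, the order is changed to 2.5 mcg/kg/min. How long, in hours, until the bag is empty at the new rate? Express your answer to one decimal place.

Initial rate:
Dose = 5 mcg/kg/min × 50.1 kg = 250.5 mcg/min
250.5 mcg/min × 60 min/hr = 15030 mcg/hr
Concentration = 33 mg ÷ 338 mL = 0.09763314 mg/mL = 97.63314 mcg/mL
Rate = 15030 mcg/hr ÷ 97.63314 mcg/mL = 153.9436 mL/hr
Volume infused so far = 153.9436 mL/hr × 0.8 hr = 123.1549 mL
Volume remaining = 338 − 123.1549 = 214.8451 mL
New rate:
Dose = 2.5 mcg/kg/min × 50.1 kg = 125.25 mcg/min
125.25 mcg/min × 60 min/hr = 7515 mcg/hr
Rate = 7515 mcg/hr ÷ 97.63314 mcg/mL = 76.97182 mL/hr
Time remaining = 214.8451 mL ÷ 76.97182 mL/hr = 2.791218 hr

2.8 hours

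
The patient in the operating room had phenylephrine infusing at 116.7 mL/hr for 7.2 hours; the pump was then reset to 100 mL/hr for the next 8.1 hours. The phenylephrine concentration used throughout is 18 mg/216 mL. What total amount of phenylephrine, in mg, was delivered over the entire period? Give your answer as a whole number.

Concentration = 18 mg ÷ 216 mL = 0.08333333 mg/mL
Stage 1: 116.7 mL/hr × 7.2 hr = 840.24 mL → 840.24 mL × 0.08333333 mg/mL = 70.02 mg
Stage 2: 100 mL/hr × 8.1 hr = 810 mL → 810 mL × 0.08333333 mg/mL = 67.5 mg
Total = 70.02 + 67.5 = 137.52 mg

138 mg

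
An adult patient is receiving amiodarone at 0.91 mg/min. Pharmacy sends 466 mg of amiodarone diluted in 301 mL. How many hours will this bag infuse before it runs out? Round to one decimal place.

0.91 mg/min × 60 min/hr = 54.6 mg/hr
Concentration = 466 mg ÷ 301 mL = 1.548173 mg/mL
Rate = 54.6 mg/hr ÷ 1.548173 mg/mL = 35.26738 mL/hr
Duration = 301 mL ÷ 35.26738 mL/hr = 8.534799 hr

8.5 hours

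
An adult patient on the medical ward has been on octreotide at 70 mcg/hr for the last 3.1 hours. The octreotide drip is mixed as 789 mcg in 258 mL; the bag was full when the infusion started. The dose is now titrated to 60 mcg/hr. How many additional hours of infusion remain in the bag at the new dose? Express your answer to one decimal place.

9.5 hours

Initial rate:
Concentration = 789 mcg ÷ 258 mL = 3.05814 mcg/mL
Rate = 70 mcg/hr ÷ 3.05814 mcg/mL = 22.88973 mL/hr
Volume infused so far = 22.88973 mL/hr × 3.1 hr = 70.95817 mL
Volume remaining = 258 − 70.95817 = 187.0418 mL
New rate:
Rate = 60 mcg/hr ÷ 3.05814 mcg/mL = 19.61977 mL/hr
Time remaining = 187.0418 mL ÷ 19.61977 mL/hr = 9.533333 hr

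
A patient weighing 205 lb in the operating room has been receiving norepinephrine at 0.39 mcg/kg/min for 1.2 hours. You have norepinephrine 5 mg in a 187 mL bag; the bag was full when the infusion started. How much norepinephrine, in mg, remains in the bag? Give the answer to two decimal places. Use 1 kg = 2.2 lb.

Weight = 205 lb ÷ 2.2 lb/kg = 93.18182 kg
Dose = 0.39 mcg/kg/min × 93.18182 kg = 36.34091 mcg/min
36.34091 mcg/min × 60 min/hr = 2180.455 mcg/hr
Concentration = 5 mg ÷ 187 mL = 0.02673797 mg/mL = 26.73797 mcg/mL
Rate = 2180.455 mcg/hr ÷ 26.73797 mcg/mL = 81.549 mL/hr
Volume infused = 81.549 mL/hr × 1.2 hr = 97.8588 mL
Volume remaining = 187 − 97.8588 = 89.1412 mL
Drug remaining = 89.1412 mL × 26.73797 mcg/mL = 2383.455 mcg = 2.383455 mg

2.38 mg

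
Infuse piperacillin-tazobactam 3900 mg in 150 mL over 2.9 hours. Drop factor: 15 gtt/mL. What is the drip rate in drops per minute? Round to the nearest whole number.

13 gtt/min

150 mL ÷ (2.9 hr × 60 = 174 min) = 0.862069 mL/min
0.862069 mL/min × 15 gtt/mL = 12.93103 gtt/min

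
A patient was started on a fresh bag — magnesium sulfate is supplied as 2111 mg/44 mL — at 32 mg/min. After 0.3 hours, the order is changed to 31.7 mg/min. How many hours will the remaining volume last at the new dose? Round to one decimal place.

Initial rate:
32 mg/min × 60 min/hr = 1920 mg/hr
Concentration = 2111 mg ÷ 44 mL = 47.97727 mg/mL
Rate = 1920 mg/hr ÷ 47.97727 mg/mL = 40.01895 mL/hr
Volume infused so far = 40.01895 mL/hr × 0.3 hr = 12.00568 mL
Volume remaining = 44 − 12.00568 = 31.99432 mL
New rate:
31.7 mg/min × 60 min/hr = 1902 mg/hr
Rate = 1902 mg/hr ÷ 47.97727 mg/mL = 39.64377 mL/hr
Time remaining = 31.99432 mL ÷ 39.64377 mL/hr = 0.8070452 hr

0.8 hours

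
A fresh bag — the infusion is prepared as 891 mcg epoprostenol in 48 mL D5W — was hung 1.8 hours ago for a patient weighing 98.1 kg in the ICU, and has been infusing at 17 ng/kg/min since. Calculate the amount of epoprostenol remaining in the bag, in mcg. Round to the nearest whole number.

Dose = 17 ng/kg/min × 98.1 kg = 1667.7 ng/min
1667.7 ng/min × 60 min/hr = 100062 ng/hr
Concentration = 891 mcg ÷ 48 mL = 18.5625 mcg/mL = 18562.5 ng/mL
Rate = 100062 ng/hr ÷ 18562.5 ng/mL = 5.390545 mL/hr
Volume infused = 5.390545 mL/hr × 1.8 hr = 9.702982 mL
Volume remaining = 48 − 9.702982 = 38.29702 mL
Drug remaining = 38.29702 mL × 18562.5 ng/mL = 710888.4 ng = 710.8884 mcg

711 mcg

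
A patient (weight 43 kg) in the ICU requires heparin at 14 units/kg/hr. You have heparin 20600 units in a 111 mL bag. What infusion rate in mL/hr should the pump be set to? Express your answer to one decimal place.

3.2 mL/hr

Dose = 14 units/kg/hr × 43 kg = 602 units/hr
Concentration = 20600 units ÷ 111 mL = 185.5856 units/mL
Rate = 602 units/hr ÷ 185.5856 units/mL = 3.243786 mL/hr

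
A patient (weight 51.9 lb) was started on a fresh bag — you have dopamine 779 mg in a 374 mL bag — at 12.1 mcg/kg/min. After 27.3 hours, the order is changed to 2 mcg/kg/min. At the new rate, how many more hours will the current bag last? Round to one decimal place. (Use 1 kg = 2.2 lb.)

Initial rate:
Weight = 51.9 lb ÷ 2.2 lb/kg = 23.59091 kg
Dose = 12.1 mcg/kg/min × 23.59091 kg = 285.45 mcg/min
285.45 mcg/min × 60 min/hr = 17127 mcg/hr
Concentration = 779 mg ÷ 374 mL = 2.082888 mg/mL = 2082.888 mcg/mL
Rate = 17127 mcg/hr ÷ 2082.888 mcg/mL = 8.222719 mL/hr
Volume infused so far = 8.222719 mL/hr × 27.3 hr = 224.4802 mL
Volume remaining = 374 − 224.4802 = 149.5198 mL
New rate:
Dose = 2 mcg/kg/min × 23.59091 kg = 47.18182 mcg/min
47.18182 mcg/min × 60 min/hr = 2830.909 mcg/hr
Rate = 2830.909 mcg/hr ÷ 2082.888 mcg/mL = 1.359127 mL/hr
Time remaining = 149.5198 mL ÷ 1.359127 mL/hr = 110.0116 hr

110.0 hours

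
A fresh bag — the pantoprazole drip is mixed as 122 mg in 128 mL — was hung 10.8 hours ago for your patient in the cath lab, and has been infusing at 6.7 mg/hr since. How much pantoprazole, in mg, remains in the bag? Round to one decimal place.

49.6 mg

Concentration = 122 mg ÷ 128 mL = 0.953125 mg/mL
Rate = 6.7 mg/hr ÷ 0.953125 mg/mL = 7.029508 mL/hr
Volume infused = 7.029508 mL/hr × 10.8 hr = 75.91869 mL
Volume remaining = 128 − 75.91869 = 52.08131 mL
Drug remaining = 52.08131 mL × 0.953125 mg/mL = 49.64 mg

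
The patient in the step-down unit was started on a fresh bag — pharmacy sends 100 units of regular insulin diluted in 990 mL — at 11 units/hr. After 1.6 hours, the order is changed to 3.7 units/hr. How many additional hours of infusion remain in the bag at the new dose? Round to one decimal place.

Initial rate:
Concentration = 100 units ÷ 990 mL = 0.1010101 units/mL
Rate = 11 units/hr ÷ 0.1010101 units/mL = 108.9 mL/hr
Volume infused so far = 108.9 mL/hr × 1.6 hr = 174.24 mL
Volume remaining = 990 − 174.24 = 815.76 mL
New rate:
Rate = 3.7 units/hr ÷ 0.1010101 units/mL = 36.63 mL/hr
Time remaining = 815.76 mL ÷ 36.63 mL/hr = 22.27027 hr

22.3 hours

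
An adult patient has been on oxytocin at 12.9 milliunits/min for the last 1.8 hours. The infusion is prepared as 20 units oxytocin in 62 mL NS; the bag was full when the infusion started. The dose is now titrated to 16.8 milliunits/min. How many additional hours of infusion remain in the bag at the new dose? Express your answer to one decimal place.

18.5 hours

Initial rate:
12.9 milliunits/min × 60 min/hr = 774 milliunits/hr
Concentration = 20 units ÷ 62 mL = 0.3225806 units/mL = 322.5806 milliunits/mL
Rate = 774 milliunits/hr ÷ 322.5806 milliunits/mL = 2.3994 mL/hr
Volume infused so far = 2.3994 mL/hr × 1.8 hr = 4.31892 mL
Volume remaining = 62 − 4.31892 = 57.68108 mL
New rate:
16.8 milliunits/min × 60 min/hr = 1008 milliunits/hr
Rate = 1008 milliunits/hr ÷ 322.5806 milliunits/mL = 3.1248 mL/hr
Time remaining = 57.68108 mL ÷ 3.1248 mL/hr = 18.45913 hr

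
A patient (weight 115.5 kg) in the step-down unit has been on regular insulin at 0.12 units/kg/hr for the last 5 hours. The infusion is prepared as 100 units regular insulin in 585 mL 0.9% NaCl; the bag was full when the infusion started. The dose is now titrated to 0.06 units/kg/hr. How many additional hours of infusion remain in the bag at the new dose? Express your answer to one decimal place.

Initial rate:
Dose = 0.12 units/kg/hr × 115.5 kg = 13.86 units/hr
Concentration = 100 units ÷ 585 mL = 0.1709402 units/mL
Rate = 13.86 units/hr ÷ 0.1709402 units/mL = 81.081 mL/hr
Volume infused so far = 81.081 mL/hr × 5 hr = 405.405 mL
Volume remaining = 585 − 405.405 = 179.595 mL
New rate:
Dose = 0.06 units/kg/hr × 115.5 kg = 6.93 units/hr
Rate = 6.93 units/hr ÷ 0.1709402 units/mL = 40.5405 mL/hr
Time remaining = 179.595 mL ÷ 40.5405 mL/hr = 4.430014 hr

4.4 hours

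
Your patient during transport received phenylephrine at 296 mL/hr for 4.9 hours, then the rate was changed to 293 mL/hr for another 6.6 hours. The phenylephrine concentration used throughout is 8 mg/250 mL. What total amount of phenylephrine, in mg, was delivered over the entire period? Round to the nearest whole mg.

108 mg

Concentration = 8 mg ÷ 250 mL = 0.032 mg/mL
Stage 1: 296 mL/hr × 4.9 hr = 1450.4 mL → 1450.4 mL × 0.032 mg/mL = 46.4128 mg
Stage 2: 293 mL/hr × 6.6 hr = 1933.8 mL → 1933.8 mL × 0.032 mg/mL = 61.8816 mg
Total = 46.4128 + 61.8816 = 108.2944 mg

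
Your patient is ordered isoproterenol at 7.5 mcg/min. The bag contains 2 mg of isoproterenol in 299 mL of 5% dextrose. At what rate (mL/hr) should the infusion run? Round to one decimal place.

67.3 mL/hr

7.5 mcg/min × 60 min/hr = 450 mcg/hr
Concentration = 2 mg ÷ 299 mL = 0.006688963 mg/mL = 6.688963 mcg/mL
Rate = 450 mcg/hr ÷ 6.688963 mcg/mL = 67.275 mL/hr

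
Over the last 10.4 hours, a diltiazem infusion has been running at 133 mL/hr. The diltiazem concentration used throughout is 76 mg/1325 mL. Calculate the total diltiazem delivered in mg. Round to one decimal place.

Concentration = 76 mg ÷ 1325 mL = 0.05735849 mg/mL
Drug rate = 133 mL/hr × 0.05735849 mg/mL = 7.628679 mg/hr
Total = 7.628679 mg/hr × 10.4 hr = 79.33826 mg

79.3 mg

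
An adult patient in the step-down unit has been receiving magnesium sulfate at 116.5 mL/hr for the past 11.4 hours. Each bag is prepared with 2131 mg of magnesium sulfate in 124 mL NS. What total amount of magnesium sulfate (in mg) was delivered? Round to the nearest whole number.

Concentration = 2131 mg ÷ 124 mL = 17.18548 mg/mL
Drug rate = 116.5 mL/hr × 17.18548 mg/mL = 2002.109 mg/hr
Total = 2002.109 mg/hr × 11.4 hr = 22824.04 mg

22824 mg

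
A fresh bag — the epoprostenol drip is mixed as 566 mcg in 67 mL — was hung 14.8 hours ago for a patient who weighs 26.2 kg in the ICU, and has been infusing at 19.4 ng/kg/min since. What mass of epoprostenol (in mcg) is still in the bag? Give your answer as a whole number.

Dose = 19.4 ng/kg/min × 26.2 kg = 508.28 ng/min
508.28 ng/min × 60 min/hr = 30496.8 ng/hr
Concentration = 566 mcg ÷ 67 mL = 8.447761 mcg/mL = 8447.761 ng/mL
Rate = 30496.8 ng/hr ÷ 8447.761 ng/mL = 3.610045 mL/hr
Volume infused = 3.610045 mL/hr × 14.8 hr = 53.42867 mL
Volume remaining = 67 − 53.42867 = 13.57133 mL
Drug remaining = 13.57133 mL × 8447.761 ng/mL = 114647.4 ng = 114.6474 mcg

115 mcg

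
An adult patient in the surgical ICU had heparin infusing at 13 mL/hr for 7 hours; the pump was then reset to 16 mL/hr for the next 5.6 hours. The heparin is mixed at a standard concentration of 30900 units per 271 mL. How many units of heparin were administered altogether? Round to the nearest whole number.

20592 units

Concentration = 30900 units ÷ 271 mL = 114.0221 units/mL
Stage 1: 13 mL/hr × 7 hr = 91 mL → 91 mL × 114.0221 units/mL = 10376.01 units
Stage 2: 16 mL/hr × 5.6 hr = 89.6 mL → 89.6 mL × 114.0221 units/mL = 10216.38 units
Total = 10376.01 + 10216.38 = 20592.4 units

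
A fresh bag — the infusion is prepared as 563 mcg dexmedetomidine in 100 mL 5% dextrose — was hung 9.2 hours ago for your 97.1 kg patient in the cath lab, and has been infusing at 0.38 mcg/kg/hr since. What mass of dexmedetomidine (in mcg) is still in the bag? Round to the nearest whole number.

Dose = 0.38 mcg/kg/hr × 97.1 kg = 36.898 mcg/hr
Concentration = 563 mcg ÷ 100 mL = 5.63 mcg/mL
Rate = 36.898 mcg/hr ÷ 5.63 mcg/mL = 6.553819 mL/hr
Volume infused = 6.553819 mL/hr × 9.2 hr = 60.29513 mL
Volume remaining = 100 − 60.29513 = 39.70487 mL
Drug remaining = 39.70487 mL × 5.63 mcg/mL = 223.5384 mcg

224 mcg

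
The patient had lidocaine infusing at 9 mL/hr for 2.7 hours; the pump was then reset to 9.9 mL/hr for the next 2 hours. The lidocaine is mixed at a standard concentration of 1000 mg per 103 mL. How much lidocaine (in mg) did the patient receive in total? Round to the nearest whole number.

Concentration = 1000 mg ÷ 103 mL = 9.708738 mg/mL
Stage 1: 9 mL/hr × 2.7 hr = 24.3 mL → 24.3 mL × 9.708738 mg/mL = 235.9223 mg
Stage 2: 9.9 mL/hr × 2 hr = 19.8 mL → 19.8 mL × 9.708738 mg/mL = 192.233 mg
Total = 235.9223 + 192.233 = 428.1553 mg

428 mg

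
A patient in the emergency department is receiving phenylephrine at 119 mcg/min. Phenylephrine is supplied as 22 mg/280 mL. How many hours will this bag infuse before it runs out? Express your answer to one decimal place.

119 mcg/min × 60 min/hr = 7140 mcg/hr
Concentration = 22 mg ÷ 280 mL = 0.07857143 mg/mL = 78.57143 mcg/mL
Rate = 7140 mcg/hr ÷ 78.57143 mcg/mL = 90.87273 mL/hr
Duration = 280 mL ÷ 90.87273 mL/hr = 3.081232 hr

3.1 hours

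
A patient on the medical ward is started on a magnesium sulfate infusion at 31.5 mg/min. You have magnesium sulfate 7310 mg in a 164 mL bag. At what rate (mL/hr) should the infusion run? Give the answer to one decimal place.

42.4 mL/hr

31.5 mg/min × 60 min/hr = 1890 mg/hr
Concentration = 7310 mg ÷ 164 mL = 44.57317 mg/mL
Rate = 1890 mg/hr ÷ 44.57317 mg/mL = 42.40219 mL/hr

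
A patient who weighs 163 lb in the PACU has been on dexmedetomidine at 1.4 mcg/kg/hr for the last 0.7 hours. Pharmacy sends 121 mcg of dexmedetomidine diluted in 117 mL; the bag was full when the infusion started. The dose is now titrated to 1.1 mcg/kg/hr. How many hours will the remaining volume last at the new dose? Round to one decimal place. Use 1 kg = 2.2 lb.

Initial rate:
Weight = 163 lb ÷ 2.2 lb/kg = 74.09091 kg
Dose = 1.4 mcg/kg/hr × 74.09091 kg = 103.7273 mcg/hr
Concentration = 121 mcg ÷ 117 mL = 1.034188 mcg/mL
Rate = 103.7273 mcg/hr ÷ 1.034188 mcg/mL = 100.2983 mL/hr
Volume infused so far = 100.2983 mL/hr × 0.7 hr = 70.20879 mL
Volume remaining = 117 − 70.20879 = 46.79121 mL
New rate:
Dose = 1.1 mcg/kg/hr × 74.09091 kg = 81.5 mcg/hr
Rate = 81.5 mcg/hr ÷ 1.034188 mcg/mL = 78.80579 mL/hr
Time remaining = 46.79121 mL ÷ 78.80579 mL/hr = 0.5937535 hr

0.6 hours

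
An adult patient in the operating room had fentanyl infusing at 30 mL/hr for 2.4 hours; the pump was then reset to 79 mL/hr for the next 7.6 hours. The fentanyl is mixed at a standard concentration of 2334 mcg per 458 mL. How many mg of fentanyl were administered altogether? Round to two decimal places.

Concentration = 2334 mcg ÷ 458 mL = 5.09607 mcg/mL
Stage 1: 30 mL/hr × 2.4 hr = 72 mL → 72 mL × 5.09607 mcg/mL = 366.917 mcg
Stage 2: 79 mL/hr × 7.6 hr = 600.4 mL → 600.4 mL × 5.09607 mcg/mL = 3059.68 mcg
Total = 366.917 + 3059.68 = 3426.597 mcg = 3.426597 mg

3.43 mg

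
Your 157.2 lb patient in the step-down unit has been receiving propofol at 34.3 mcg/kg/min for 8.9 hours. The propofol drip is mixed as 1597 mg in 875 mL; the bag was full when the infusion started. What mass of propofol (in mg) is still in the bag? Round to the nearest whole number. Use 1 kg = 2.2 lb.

Weight = 157.2 lb ÷ 2.2 lb/kg = 71.45455 kg
Dose = 34.3 mcg/kg/min × 71.45455 kg = 2450.891 mcg/min
2450.891 mcg/min × 60 min/hr = 147053.5 mcg/hr
Concentration = 1597 mg ÷ 875 mL = 1.825143 mg/mL = 1825.143 mcg/mL
Rate = 147053.5 mcg/hr ÷ 1825.143 mcg/mL = 80.57093 mL/hr
Volume infused = 80.57093 mL/hr × 8.9 hr = 717.0813 mL
Volume remaining = 875 − 717.0813 = 157.9187 mL
Drug remaining = 157.9187 mL × 1825.143 mcg/mL = 288224.3 mcg = 288.2243 mg

288 mg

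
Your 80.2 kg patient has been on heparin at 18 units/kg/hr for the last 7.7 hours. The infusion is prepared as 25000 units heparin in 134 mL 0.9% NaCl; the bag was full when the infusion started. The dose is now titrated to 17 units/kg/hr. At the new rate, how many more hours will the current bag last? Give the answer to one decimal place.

10.2 hours

Initial rate:
Dose = 18 units/kg/hr × 80.2 kg = 1443.6 units/hr
Concentration = 25000 units ÷ 134 mL = 186.5672 units/mL
Rate = 1443.6 units/hr ÷ 186.5672 units/mL = 7.737696 mL/hr
Volume infused so far = 7.737696 mL/hr × 7.7 hr = 59.58026 mL
Volume remaining = 134 − 59.58026 = 74.41974 mL
New rate:
Dose = 17 units/kg/hr × 80.2 kg = 1363.4 units/hr
Rate = 1363.4 units/hr ÷ 186.5672 units/mL = 7.307824 mL/hr
Time remaining = 74.41974 mL ÷ 7.307824 mL/hr = 10.18357 hr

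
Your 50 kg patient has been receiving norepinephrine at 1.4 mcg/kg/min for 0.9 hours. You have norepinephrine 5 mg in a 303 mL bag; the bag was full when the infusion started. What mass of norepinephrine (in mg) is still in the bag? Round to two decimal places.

1.22 mg

Dose = 1.4 mcg/kg/min × 50 kg = 70 mcg/min
70 mcg/min × 60 min/hr = 4200 mcg/hr
Concentration = 5 mg ÷ 303 mL = 0.01650165 mg/mL = 16.50165 mcg/mL
Rate = 4200 mcg/hr ÷ 16.50165 mcg/mL = 254.52 mL/hr
Volume infused = 254.52 mL/hr × 0.9 hr = 229.068 mL
Volume remaining = 303 − 229.068 = 73.932 mL
Drug remaining = 73.932 mL × 16.50165 mcg/mL = 1220 mcg = 1.22 mg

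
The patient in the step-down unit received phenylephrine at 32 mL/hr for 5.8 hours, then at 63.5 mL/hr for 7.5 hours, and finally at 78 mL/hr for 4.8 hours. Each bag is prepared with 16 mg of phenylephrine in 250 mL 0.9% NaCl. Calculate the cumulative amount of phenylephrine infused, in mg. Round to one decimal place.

66.3 mg

Concentration = 16 mg ÷ 250 mL = 0.064 mg/mL
Stage 1: 32 mL/hr × 5.8 hr = 185.6 mL → 185.6 mL × 0.064 mg/mL = 11.8784 mg
Stage 2: 63.5 mL/hr × 7.5 hr = 476.25 mL → 476.25 mL × 0.064 mg/mL = 30.48 mg
Stage 3: 78 mL/hr × 4.8 hr = 374.4 mL → 374.4 mL × 0.064 mg/mL = 23.9616 mg
Total = 11.8784 + 30.48 + 23.9616 = 66.32 mg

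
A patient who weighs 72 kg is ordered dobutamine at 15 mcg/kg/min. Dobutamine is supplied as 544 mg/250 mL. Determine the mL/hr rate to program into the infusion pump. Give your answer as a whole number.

30 mL/hr

Dose = 15 mcg/kg/min × 72 kg = 1080 mcg/min
1080 mcg/min × 60 min/hr = 64800 mcg/hr
Concentration = 544 mg ÷ 250 mL = 2.176 mg/mL = 2176 mcg/mL
Rate = 64800 mcg/hr ÷ 2176 mcg/mL = 29.77941 mL/hr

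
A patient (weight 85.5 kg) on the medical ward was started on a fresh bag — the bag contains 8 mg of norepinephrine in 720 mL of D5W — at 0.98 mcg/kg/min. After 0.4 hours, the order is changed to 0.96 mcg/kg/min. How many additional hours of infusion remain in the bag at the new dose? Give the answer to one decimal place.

Initial rate:
Dose = 0.98 mcg/kg/min × 85.5 kg = 83.79 mcg/min
83.79 mcg/min × 60 min/hr = 5027.4 mcg/hr
Concentration = 8 mg ÷ 720 mL = 0.01111111 mg/mL = 11.11111 mcg/mL
Rate = 5027.4 mcg/hr ÷ 11.11111 mcg/mL = 452.466 mL/hr
Volume infused so far = 452.466 mL/hr × 0.4 hr = 180.9864 mL
Volume remaining = 720 − 180.9864 = 539.0136 mL
New rate:
Dose = 0.96 mcg/kg/min × 85.5 kg = 82.08 mcg/min
82.08 mcg/min × 60 min/hr = 4924.8 mcg/hr
Rate = 4924.8 mcg/hr ÷ 11.11111 mcg/mL = 443.232 mL/hr
Time remaining = 539.0136 mL ÷ 443.232 mL/hr = 1.216098 hr

1.2 hours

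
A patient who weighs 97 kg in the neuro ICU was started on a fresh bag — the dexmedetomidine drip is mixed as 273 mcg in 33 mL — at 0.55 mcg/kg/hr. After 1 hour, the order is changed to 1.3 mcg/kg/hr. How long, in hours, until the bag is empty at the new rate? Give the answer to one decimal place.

Initial rate:
Dose = 0.55 mcg/kg/hr × 97 kg = 53.35 mcg/hr
Concentration = 273 mcg ÷ 33 mL = 8.272727 mcg/mL
Rate = 53.35 mcg/hr ÷ 8.272727 mcg/mL = 6.448901 mL/hr
Volume infused so far = 6.448901 mL/hr × 1 hr = 6.448901 mL
Volume remaining = 33 − 6.448901 = 26.5511 mL
New rate:
Dose = 1.3 mcg/kg/hr × 97 kg = 126.1 mcg/hr
Rate = 126.1 mcg/hr ÷ 8.272727 mcg/mL = 15.24286 mL/hr
Time remaining = 26.5511 mL ÷ 15.24286 mL/hr = 1.741872 hr

1.7 hours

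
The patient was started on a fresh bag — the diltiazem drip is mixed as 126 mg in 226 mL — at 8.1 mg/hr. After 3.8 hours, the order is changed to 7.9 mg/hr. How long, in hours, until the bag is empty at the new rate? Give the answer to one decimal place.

Initial rate:
Concentration = 126 mg ÷ 226 mL = 0.5575221 mg/mL
Rate = 8.1 mg/hr ÷ 0.5575221 mg/mL = 14.52857 mL/hr
Volume infused so far = 14.52857 mL/hr × 3.8 hr = 55.20857 mL
Volume remaining = 226 − 55.20857 = 170.7914 mL
New rate:
Rate = 7.9 mg/hr ÷ 0.5575221 mg/mL = 14.16984 mL/hr
Time remaining = 170.7914 mL ÷ 14.16984 mL/hr = 12.05316 hr

12.1 hours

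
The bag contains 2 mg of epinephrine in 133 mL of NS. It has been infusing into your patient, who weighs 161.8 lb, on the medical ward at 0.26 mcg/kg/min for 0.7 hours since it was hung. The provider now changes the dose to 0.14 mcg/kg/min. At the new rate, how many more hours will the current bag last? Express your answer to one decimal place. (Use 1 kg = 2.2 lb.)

Initial rate:
Weight = 161.8 lb ÷ 2.2 lb/kg = 73.54545 kg
Dose = 0.26 mcg/kg/min × 73.54545 kg = 19.12182 mcg/min
19.12182 mcg/min × 60 min/hr = 1147.309 mcg/hr
Concentration = 2 mg ÷ 133 mL = 0.01503759 mg/mL = 15.03759 mcg/mL
Rate = 1147.309 mcg/hr ÷ 15.03759 mcg/mL = 76.29605 mL/hr
Volume infused so far = 76.29605 mL/hr × 0.7 hr = 53.40724 mL
Volume remaining = 133 − 53.40724 = 79.59276 mL
New rate:
Dose = 0.14 mcg/kg/min × 73.54545 kg = 10.29636 mcg/min
10.29636 mcg/min × 60 min/hr = 617.7818 mcg/hr
Rate = 617.7818 mcg/hr ÷ 15.03759 mcg/mL = 41.08249 mL/hr
Time remaining = 79.59276 mL ÷ 41.08249 mL/hr = 1.937389 hr

1.9 hours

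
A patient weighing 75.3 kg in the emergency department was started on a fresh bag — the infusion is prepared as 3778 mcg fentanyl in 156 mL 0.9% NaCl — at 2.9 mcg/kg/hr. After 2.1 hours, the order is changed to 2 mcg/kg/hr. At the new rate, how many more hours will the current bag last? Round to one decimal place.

Initial rate:
Dose = 2.9 mcg/kg/hr × 75.3 kg = 218.37 mcg/hr
Concentration = 3778 mcg ÷ 156 mL = 24.21795 mcg/mL
Rate = 218.37 mcg/hr ÷ 24.21795 mcg/mL = 9.016866 mL/hr
Volume infused so far = 9.016866 mL/hr × 2.1 hr = 18.93542 mL
Volume remaining = 156 − 18.93542 = 137.0646 mL
New rate:
Dose = 2 mcg/kg/hr × 75.3 kg = 150.6 mcg/hr
Rate = 150.6 mcg/hr ÷ 24.21795 mcg/mL = 6.218528 mL/hr
Time remaining = 137.0646 mL ÷ 6.218528 mL/hr = 22.04132 hr

22.0 hours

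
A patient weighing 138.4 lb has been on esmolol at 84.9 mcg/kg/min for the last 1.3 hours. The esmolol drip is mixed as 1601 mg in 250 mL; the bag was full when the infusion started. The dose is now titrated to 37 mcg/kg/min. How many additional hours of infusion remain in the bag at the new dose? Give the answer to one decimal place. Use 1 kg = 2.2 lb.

Initial rate:
Weight = 138.4 lb ÷ 2.2 lb/kg = 62.90909 kg
Dose = 84.9 mcg/kg/min × 62.90909 kg = 5340.982 mcg/min
5340.982 mcg/min × 60 min/hr = 320458.9 mcg/hr
Concentration = 1601 mg ÷ 250 mL = 6.404 mg/mL = 6404 mcg/mL
Rate = 320458.9 mcg/hr ÷ 6404 mcg/mL = 50.04043 mL/hr
Volume infused so far = 50.04043 mL/hr × 1.3 hr = 65.05256 mL
Volume remaining = 250 − 65.05256 = 184.9474 mL
New rate:
Dose = 37 mcg/kg/min × 62.90909 kg = 2327.636 mcg/min
2327.636 mcg/min × 60 min/hr = 139658.2 mcg/hr
Rate = 139658.2 mcg/hr ÷ 6404 mcg/mL = 21.80796 mL/hr
Time remaining = 184.9474 mL ÷ 21.80796 mL/hr = 8.480731 hr

8.5 hours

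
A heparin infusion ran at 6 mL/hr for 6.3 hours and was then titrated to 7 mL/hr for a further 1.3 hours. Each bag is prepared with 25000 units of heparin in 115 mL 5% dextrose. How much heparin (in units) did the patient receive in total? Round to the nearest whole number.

10196 units

Concentration = 25000 units ÷ 115 mL = 217.3913 units/mL
Stage 1: 6 mL/hr × 6.3 hr = 37.8 mL → 37.8 mL × 217.3913 units/mL = 8217.391 units
Stage 2: 7 mL/hr × 1.3 hr = 9.1 mL → 9.1 mL × 217.3913 units/mL = 1978.261 units
Total = 8217.391 + 1978.261 = 10195.65 units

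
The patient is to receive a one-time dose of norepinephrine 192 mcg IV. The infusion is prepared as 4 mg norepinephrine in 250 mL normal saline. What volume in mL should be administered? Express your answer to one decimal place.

12.0 mL

Concentration = 4 mg ÷ 250 mL = 0.016 mg/mL = 16 mcg/mL
Volume = 192 mcg ÷ 16 mcg/mL = 12 mL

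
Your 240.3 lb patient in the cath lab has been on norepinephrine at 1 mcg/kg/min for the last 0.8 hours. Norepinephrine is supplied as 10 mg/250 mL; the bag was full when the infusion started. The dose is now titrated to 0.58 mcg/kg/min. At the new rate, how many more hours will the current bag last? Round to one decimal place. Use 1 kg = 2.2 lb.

1.3 hours

Initial rate:
Weight = 240.3 lb ÷ 2.2 lb/kg = 109.2273 kg
Dose = 1 mcg/kg/min × 109.2273 kg = 109.2273 mcg/min
109.2273 mcg/min × 60 min/hr = 6553.636 mcg/hr
Concentration = 10 mg ÷ 250 mL = 0.04 mg/mL = 40 mcg/mL
Rate = 6553.636 mcg/hr ÷ 40 mcg/mL = 163.8409 mL/hr
Volume infused so far = 163.8409 mL/hr × 0.8 hr = 131.0727 mL
Volume remaining = 250 − 131.0727 = 118.9273 mL
New rate:
Dose = 0.58 mcg/kg/min × 109.2273 kg = 63.35182 mcg/min
63.35182 mcg/min × 60 min/hr = 3801.109 mcg/hr
Rate = 3801.109 mcg/hr ÷ 40 mcg/mL = 95.02773 mL/hr
Time remaining = 118.9273 mL ÷ 95.02773 mL/hr = 1.251501 hr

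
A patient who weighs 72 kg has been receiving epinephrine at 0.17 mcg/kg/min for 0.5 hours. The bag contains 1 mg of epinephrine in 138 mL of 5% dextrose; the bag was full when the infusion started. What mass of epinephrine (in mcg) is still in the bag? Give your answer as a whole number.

Dose = 0.17 mcg/kg/min × 72 kg = 12.24 mcg/min
12.24 mcg/min × 60 min/hr = 734.4 mcg/hr
Concentration = 1 mg ÷ 138 mL = 0.007246377 mg/mL = 7.246377 mcg/mL
Rate = 734.4 mcg/hr ÷ 7.246377 mcg/mL = 101.3472 mL/hr
Volume infused = 101.3472 mL/hr × 0.5 hr = 50.6736 mL
Volume remaining = 138 − 50.6736 = 87.3264 mL
Drug remaining = 87.3264 mL × 7.246377 mcg/mL = 632.8 mcg

633 mcg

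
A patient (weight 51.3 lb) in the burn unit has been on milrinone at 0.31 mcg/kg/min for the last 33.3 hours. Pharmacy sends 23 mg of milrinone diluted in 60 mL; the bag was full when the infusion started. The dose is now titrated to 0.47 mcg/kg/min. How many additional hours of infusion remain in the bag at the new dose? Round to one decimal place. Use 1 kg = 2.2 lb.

Initial rate:
Weight = 51.3 lb ÷ 2.2 lb/kg = 23.31818 kg
Dose = 0.31 mcg/kg/min × 23.31818 kg = 7.228636 mcg/min
7.228636 mcg/min × 60 min/hr = 433.7182 mcg/hr
Concentration = 23 mg ÷ 60 mL = 0.3833333 mg/mL = 383.3333 mcg/mL
Rate = 433.7182 mcg/hr ÷ 383.3333 mcg/mL = 1.131439 mL/hr
Volume infused so far = 1.131439 mL/hr × 33.3 hr = 37.67691 mL
Volume remaining = 60 − 37.67691 = 22.32309 mL
New rate:
Dose = 0.47 mcg/kg/min × 23.31818 kg = 10.95955 mcg/min
10.95955 mcg/min × 60 min/hr = 657.5727 mcg/hr
Rate = 657.5727 mcg/hr ÷ 383.3333 mcg/mL = 1.715407 mL/hr
Time remaining = 22.32309 mL ÷ 1.715407 mL/hr = 13.01329 hr

13.0 hours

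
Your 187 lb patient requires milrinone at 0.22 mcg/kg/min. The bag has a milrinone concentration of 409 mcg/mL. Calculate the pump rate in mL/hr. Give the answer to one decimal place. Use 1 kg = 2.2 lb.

2.7 mL/hr

Weight = 187 lb ÷ 2.2 lb/kg = 85 kg
Dose = 0.22 mcg/kg/min × 85 kg = 18.7 mcg/min
18.7 mcg/min × 60 min/hr = 1122 mcg/hr
Rate = 1122 mcg/hr ÷ 409 mcg/mL = 2.743276 mL/hr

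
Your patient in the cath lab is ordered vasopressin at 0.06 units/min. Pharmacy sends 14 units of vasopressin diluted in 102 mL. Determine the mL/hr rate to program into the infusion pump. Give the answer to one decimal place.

26.2 mL/hr

0.06 units/min × 60 min/hr = 3.6 units/hr
Concentration = 14 units ÷ 102 mL = 0.1372549 units/mL
Rate = 3.6 units/hr ÷ 0.1372549 units/mL = 26.22857 mL/hr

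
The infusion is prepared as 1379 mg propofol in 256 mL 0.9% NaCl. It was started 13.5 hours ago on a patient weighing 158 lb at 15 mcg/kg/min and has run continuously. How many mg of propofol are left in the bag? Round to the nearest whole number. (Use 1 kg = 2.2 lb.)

Weight = 158 lb ÷ 2.2 lb/kg = 71.81818 kg
Dose = 15 mcg/kg/min × 71.81818 kg = 1077.273 mcg/min
1077.273 mcg/min × 60 min/hr = 64636.36 mcg/hr
Concentration = 1379 mg ÷ 256 mL = 5.386719 mg/mL = 5386.719 mcg/mL
Rate = 64636.36 mcg/hr ÷ 5386.719 mcg/mL = 11.99921 mL/hr
Volume infused = 11.99921 mL/hr × 13.5 hr = 161.9893 mL
Volume remaining = 256 − 161.9893 = 94.01068 mL
Drug remaining = 94.01068 mL × 5386.719 mcg/mL = 506409.1 mcg = 506.4091 mg

506 mg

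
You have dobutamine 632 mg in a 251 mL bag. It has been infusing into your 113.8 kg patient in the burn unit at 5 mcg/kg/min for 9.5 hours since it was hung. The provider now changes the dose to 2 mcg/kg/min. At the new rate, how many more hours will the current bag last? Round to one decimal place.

Initial rate:
Dose = 5 mcg/kg/min × 113.8 kg = 569 mcg/min
569 mcg/min × 60 min/hr = 34140 mcg/hr
Concentration = 632 mg ÷ 251 mL = 2.517928 mg/mL = 2517.928 mcg/mL
Rate = 34140 mcg/hr ÷ 2517.928 mcg/mL = 13.55877 mL/hr
Volume infused so far = 13.55877 mL/hr × 9.5 hr = 128.8083 mL
Volume remaining = 251 − 128.8083 = 122.1917 mL
New rate:
Dose = 2 mcg/kg/min × 113.8 kg = 227.6 mcg/min
227.6 mcg/min × 60 min/hr = 13656 mcg/hr
Rate = 13656 mcg/hr ÷ 2517.928 mcg/mL = 5.423506 mL/hr
Time remaining = 122.1917 mL ÷ 5.423506 mL/hr = 22.53002 hr

22.5 hours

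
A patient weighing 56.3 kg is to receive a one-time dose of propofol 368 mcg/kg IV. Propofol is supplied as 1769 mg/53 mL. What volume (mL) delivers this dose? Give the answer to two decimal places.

Dose = 368 mcg/kg × 56.3 kg = 20718.4 mcg
Concentration = 1769 mg ÷ 53 mL = 33.37736 mg/mL = 33377.36 mcg/mL
Volume = 20718.4 mcg ÷ 33377.36 mcg/mL = 0.6207322 mL

0.62 mL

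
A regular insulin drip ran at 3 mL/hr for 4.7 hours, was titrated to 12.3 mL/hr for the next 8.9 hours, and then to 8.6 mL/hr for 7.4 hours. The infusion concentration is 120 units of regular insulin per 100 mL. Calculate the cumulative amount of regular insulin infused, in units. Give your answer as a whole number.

225 units

Concentration = 120 units ÷ 100 mL = 1.2 units/mL
Stage 1: 3 mL/hr × 4.7 hr = 14.1 mL → 14.1 mL × 1.2 units/mL = 16.92 units
Stage 2: 12.3 mL/hr × 8.9 hr = 109.47 mL → 109.47 mL × 1.2 units/mL = 131.364 units
Stage 3: 8.6 mL/hr × 7.4 hr = 63.64 mL → 63.64 mL × 1.2 units/mL = 76.368 units
Total = 16.92 + 131.364 + 76.368 = 224.652 units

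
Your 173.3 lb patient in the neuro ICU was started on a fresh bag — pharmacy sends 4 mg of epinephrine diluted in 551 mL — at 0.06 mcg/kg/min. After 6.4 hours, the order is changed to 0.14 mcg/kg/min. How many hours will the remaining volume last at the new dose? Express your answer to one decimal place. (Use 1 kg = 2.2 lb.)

3.3 hours

Initial rate:
Weight = 173.3 lb ÷ 2.2 lb/kg = 78.77273 kg
Dose = 0.06 mcg/kg/min × 78.77273 kg = 4.726364 mcg/min
4.726364 mcg/min × 60 min/hr = 283.5818 mcg/hr
Concentration = 4 mg ÷ 551 mL = 0.007259528 mg/mL = 7.259528 mcg/mL
Rate = 283.5818 mcg/hr ÷ 7.259528 mcg/mL = 39.0634 mL/hr
Volume infused so far = 39.0634 mL/hr × 6.4 hr = 250.0057 mL
Volume remaining = 551 − 250.0057 = 300.9943 mL
New rate:
Dose = 0.14 mcg/kg/min × 78.77273 kg = 11.02818 mcg/min
11.02818 mcg/min × 60 min/hr = 661.6909 mcg/hr
Rate = 661.6909 mcg/hr ÷ 7.259528 mcg/mL = 91.14792 mL/hr
Time remaining = 300.9943 mL ÷ 91.14792 mL/hr = 3.302261 hr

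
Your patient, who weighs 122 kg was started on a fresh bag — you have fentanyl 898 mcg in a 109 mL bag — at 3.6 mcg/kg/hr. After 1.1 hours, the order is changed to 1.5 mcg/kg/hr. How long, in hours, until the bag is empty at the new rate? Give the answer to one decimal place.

2.3 hours

Initial rate:
Dose = 3.6 mcg/kg/hr × 122 kg = 439.2 mcg/hr
Concentration = 898 mcg ÷ 109 mL = 8.238532 mcg/mL
Rate = 439.2 mcg/hr ÷ 8.238532 mcg/mL = 53.31047 mL/hr
Volume infused so far = 53.31047 mL/hr × 1.1 hr = 58.64151 mL
Volume remaining = 109 − 58.64151 = 50.35849 mL
New rate:
Dose = 1.5 mcg/kg/hr × 122 kg = 183 mcg/hr
Rate = 183 mcg/hr ÷ 8.238532 mcg/mL = 22.21269 mL/hr
Time remaining = 50.35849 mL ÷ 22.21269 mL/hr = 2.267104 hr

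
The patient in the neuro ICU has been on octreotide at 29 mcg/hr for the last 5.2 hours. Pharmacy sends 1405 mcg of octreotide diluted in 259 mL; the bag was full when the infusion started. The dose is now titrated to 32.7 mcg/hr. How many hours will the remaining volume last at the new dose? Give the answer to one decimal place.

38.4 hours

Initial rate:
Concentration = 1405 mcg ÷ 259 mL = 5.42471 mcg/mL
Rate = 29 mcg/hr ÷ 5.42471 mcg/mL = 5.345907 mL/hr
Volume infused so far = 5.345907 mL/hr × 5.2 hr = 27.79872 mL
Volume remaining = 259 − 27.79872 = 231.2013 mL
New rate:
Rate = 32.7 mcg/hr ÷ 5.42471 mcg/mL = 6.027972 mL/hr
Time remaining = 231.2013 mL ÷ 6.027972 mL/hr = 38.35474 hr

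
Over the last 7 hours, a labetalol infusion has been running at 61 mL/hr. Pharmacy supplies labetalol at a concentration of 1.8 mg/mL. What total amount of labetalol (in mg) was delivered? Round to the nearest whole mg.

769 mg

Drug rate = 61 mL/hr × 1.8 mg/mL = 109.8 mg/hr
Total = 109.8 mg/hr × 7 hr = 768.6 mg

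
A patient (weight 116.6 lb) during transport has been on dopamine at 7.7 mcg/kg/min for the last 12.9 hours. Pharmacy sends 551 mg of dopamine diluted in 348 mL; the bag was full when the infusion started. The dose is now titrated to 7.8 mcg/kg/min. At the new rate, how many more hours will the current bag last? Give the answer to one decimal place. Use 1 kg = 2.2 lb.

Initial rate:
Weight = 116.6 lb ÷ 2.2 lb/kg = 53 kg
Dose = 7.7 mcg/kg/min × 53 kg = 408.1 mcg/min
408.1 mcg/min × 60 min/hr = 24486 mcg/hr
Concentration = 551 mg ÷ 348 mL = 1.583333 mg/mL = 1583.333 mcg/mL
Rate = 24486 mcg/hr ÷ 1583.333 mcg/mL = 15.46484 mL/hr
Volume infused so far = 15.46484 mL/hr × 12.9 hr = 199.4965 mL
Volume remaining = 348 − 199.4965 = 148.5035 mL
New rate:
Dose = 7.8 mcg/kg/min × 53 kg = 413.4 mcg/min
413.4 mcg/min × 60 min/hr = 24804 mcg/hr
Rate = 24804 mcg/hr ÷ 1583.333 mcg/mL = 15.66568 mL/hr
Time remaining = 148.5035 mL ÷ 15.66568 mL/hr = 9.479544 hr

9.5 hours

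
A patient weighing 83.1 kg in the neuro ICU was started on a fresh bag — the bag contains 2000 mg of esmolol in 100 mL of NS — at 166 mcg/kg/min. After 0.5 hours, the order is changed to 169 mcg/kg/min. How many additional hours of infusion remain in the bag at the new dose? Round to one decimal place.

1.9 hours

Initial rate:
Dose = 166 mcg/kg/min × 83.1 kg = 13794.6 mcg/min
13794.6 mcg/min × 60 min/hr = 827676 mcg/hr
Concentration = 2000 mg ÷ 100 mL = 20 mg/mL = 20000 mcg/mL
Rate = 827676 mcg/hr ÷ 20000 mcg/mL = 41.3838 mL/hr
Volume infused so far = 41.3838 mL/hr × 0.5 hr = 20.6919 mL
Volume remaining = 100 − 20.6919 = 79.3081 mL
New rate:
Dose = 169 mcg/kg/min × 83.1 kg = 14043.9 mcg/min
14043.9 mcg/min × 60 min/hr = 842634 mcg/hr
Rate = 842634 mcg/hr ÷ 20000 mcg/mL = 42.1317 mL/hr
Time remaining = 79.3081 mL ÷ 42.1317 mL/hr = 1.882385 hr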